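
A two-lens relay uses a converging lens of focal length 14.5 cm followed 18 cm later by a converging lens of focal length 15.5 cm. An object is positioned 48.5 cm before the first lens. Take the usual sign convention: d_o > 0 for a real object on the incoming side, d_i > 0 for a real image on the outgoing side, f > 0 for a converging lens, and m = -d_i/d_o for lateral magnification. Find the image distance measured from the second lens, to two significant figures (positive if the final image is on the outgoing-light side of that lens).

Applying the thin-lens equation to the first lens, 1/14.5 = 1/48.5 + 1/d_i1, which gives d_i1 = 20.684 cm.
This image would form 20.684 cm past lens 1, i.e. 2.684 cm beyond lens 2, so it is a virtual object for lens 2: d_o2 = 18 - 20.684 = -2.684 cm.
Applying the thin-lens equation again with f_2 = 15.5 cm and d_o2 = -2.684 cm gives d_i2 = 2.288 cm.

2.3 cm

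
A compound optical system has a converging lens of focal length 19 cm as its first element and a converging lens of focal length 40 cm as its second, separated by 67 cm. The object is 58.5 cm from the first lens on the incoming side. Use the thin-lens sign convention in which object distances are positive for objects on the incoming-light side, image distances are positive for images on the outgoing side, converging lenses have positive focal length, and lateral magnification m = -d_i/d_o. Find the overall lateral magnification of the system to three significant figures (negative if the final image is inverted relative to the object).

First lens: d_i1 = 1/(1/19 - 1/58.5) = 28.139 cm.
m_1 = -(28.139)/58.5 = -0.4810.
That image sits 38.861 cm in front of the second lens, so d_o2 = 38.861 cm.
Second lens: d_i2 = 1/(1/40 - 1/(38.861)) = -1364.444 cm.
m_2 = -(-1364.444)/(38.861) = 35.1111.
Overall magnification: m = m_1 m_2 = -16.8889.

-16.9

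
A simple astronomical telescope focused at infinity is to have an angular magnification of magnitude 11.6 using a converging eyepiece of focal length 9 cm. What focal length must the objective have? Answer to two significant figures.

100 cm

|M| = f_obj/|f_eye|, so f_obj = |M| x |f_eye| = 11.6 x 9 = 104.400 cm.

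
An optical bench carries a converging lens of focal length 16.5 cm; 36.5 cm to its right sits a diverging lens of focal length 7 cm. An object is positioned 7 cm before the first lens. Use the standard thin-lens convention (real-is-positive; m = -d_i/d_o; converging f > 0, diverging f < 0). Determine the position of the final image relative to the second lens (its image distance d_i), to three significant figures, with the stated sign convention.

-6.12 cm

First lens: d_i1 = 1/(1/16.5 - 1/7) = -12.158 cm.
With d_i1 < 0 the first image is virtual and lies on the object side; the object distance for lens 2 is d_o2 = 36.5 - (-12.158) = 48.658 cm.
Second lens: d_i2 = 1/(1/(-7) - 1/(48.658)) = -6.120 cm.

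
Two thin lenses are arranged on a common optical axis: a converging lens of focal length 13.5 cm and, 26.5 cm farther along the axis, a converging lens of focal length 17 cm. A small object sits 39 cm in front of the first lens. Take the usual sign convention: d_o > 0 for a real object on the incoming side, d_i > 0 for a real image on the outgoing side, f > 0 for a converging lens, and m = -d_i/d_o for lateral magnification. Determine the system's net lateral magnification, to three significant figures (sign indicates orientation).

Applying the thin-lens equation to the first lens, 1/13.5 = 1/39 + 1/d_i1, which gives d_i1 = 20.647 cm.
Its lateral magnification is m_1 = -d_i1/d_o1 = -(20.647)/39 = -0.5294.
Object distance for lens 2: d_o2 = 26.5 - 20.647 = 5.853 cm.
Applying the thin-lens equation again with f_2 = 17 cm and d_o2 = 5.853 cm gives d_i2 = -8.926 cm.
m_2 = -(-8.926)/(5.853) = 1.5251.
Total m = m_1 x m_2 = (-0.5294)(1.5251) = -0.8074.

-0.807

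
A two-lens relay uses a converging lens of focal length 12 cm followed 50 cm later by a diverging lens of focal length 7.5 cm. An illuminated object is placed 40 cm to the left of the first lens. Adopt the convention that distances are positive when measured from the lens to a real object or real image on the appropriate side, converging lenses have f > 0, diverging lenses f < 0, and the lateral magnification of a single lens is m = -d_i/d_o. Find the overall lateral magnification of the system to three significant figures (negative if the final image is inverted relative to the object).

-0.0796

First lens: d_i1 = 1/(1/12 - 1/40) = 17.143 cm.
m_1 = -(17.143)/40 = -0.4286.
The intermediate image is 17.143 cm to the right of lens 1, so d_o2 = L - d_i1 = 50 - 17.143 = 32.857 cm.
Second lens: d_i2 = 1/(1/(-7.5) - 1/(32.857)) = -6.106 cm.
m_2 = -(-6.106)/(32.857) = 0.1858.
Total m = m_1 x m_2 = (-0.4286)(0.1858) = -0.0796.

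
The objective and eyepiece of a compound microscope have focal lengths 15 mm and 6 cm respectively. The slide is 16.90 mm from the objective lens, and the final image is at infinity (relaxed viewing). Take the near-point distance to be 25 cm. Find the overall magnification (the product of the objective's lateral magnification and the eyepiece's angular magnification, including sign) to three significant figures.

Convert to cm: f_obj = 15 mm = 1.5 cm; d_o = 16.90 mm = 1.69 cm.
Objective: 1/d_i = 1/f_obj - 1/d_o = 1/1.5 - 1/1.69 = 0.07495 cm^-1, so d_i = 13.342 cm.
m_obj = -d_i/d_o = -13.342/1.69 = -7.895.
Eyepiece angular magnification (image at infinity): M_eye = D/f_e = 25/6 = 4.167.
Overall M = m_obj x M_eye = (-7.895)(4.167) = -32.89.

-32.9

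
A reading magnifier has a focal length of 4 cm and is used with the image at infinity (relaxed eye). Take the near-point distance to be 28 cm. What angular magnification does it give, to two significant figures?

7.0

M = D/f = 28/4 = 7.000.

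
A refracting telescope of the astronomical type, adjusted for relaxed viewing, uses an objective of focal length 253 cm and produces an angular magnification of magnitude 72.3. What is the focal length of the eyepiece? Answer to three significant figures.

3.50 cm

|M| = f_obj/f_eye, so f_eye = f_obj/|M| = 253/72.3 = 3.499 cm.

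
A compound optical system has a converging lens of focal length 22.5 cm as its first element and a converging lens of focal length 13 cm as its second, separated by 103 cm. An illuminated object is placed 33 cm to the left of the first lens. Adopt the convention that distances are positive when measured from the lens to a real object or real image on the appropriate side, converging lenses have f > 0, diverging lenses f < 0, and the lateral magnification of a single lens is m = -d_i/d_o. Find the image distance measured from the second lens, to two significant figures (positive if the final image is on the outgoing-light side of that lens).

First lens: d_i1 = 1/(1/22.5 - 1/33) = 70.714 cm.
The intermediate image is 70.714 cm to the right of lens 1, so d_o2 = L - d_i1 = 103 - 70.714 = 32.286 cm.
Second lens: d_i2 = 1/(1/13 - 1/(32.286)) = 21.763 cm.

22 cm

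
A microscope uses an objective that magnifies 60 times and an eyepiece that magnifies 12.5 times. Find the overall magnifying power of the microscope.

The overall magnification of a compound microscope is the product of the objective and eyepiece magnifications:
M = M_obj x M_eye = 60 x 12.5 = 750.

750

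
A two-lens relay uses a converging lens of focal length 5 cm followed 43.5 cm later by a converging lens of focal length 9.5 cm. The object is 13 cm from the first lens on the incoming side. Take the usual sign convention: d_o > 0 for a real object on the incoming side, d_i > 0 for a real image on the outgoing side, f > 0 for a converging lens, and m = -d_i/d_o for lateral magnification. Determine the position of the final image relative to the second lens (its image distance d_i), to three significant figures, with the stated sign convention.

First lens: d_i1 = 1/(1/5 - 1/13) = 8.125 cm.
Object distance for lens 2: d_o2 = 43.5 - 8.125 = 35.375 cm.
Second lens: d_i2 = 1/(1/9.5 - 1/(35.375)) = 12.988 cm.

13.0 cm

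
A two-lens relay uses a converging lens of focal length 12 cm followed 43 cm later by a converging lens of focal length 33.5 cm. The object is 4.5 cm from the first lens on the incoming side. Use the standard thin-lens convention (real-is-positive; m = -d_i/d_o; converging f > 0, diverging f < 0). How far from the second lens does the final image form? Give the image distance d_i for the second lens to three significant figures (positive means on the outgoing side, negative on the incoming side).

101 cm

Lens 1: 1/d_i1 = 1/f_1 - 1/d_o1 = 1/12 - 1/4.5 = -0.13889 cm^-1, so d_i1 = -7.200 cm.
The intermediate image is virtual, 7.200 cm to the left of lens 1, so d_o2 = L - d_i1 = 43 - (-7.200) = 50.200 cm.
Lens 2: 1/d_i2 = 1/f_2 - 1/d_o2 = 1/33.5 - 1/(50.200) = 0.00993 cm^-1, so d_i2 = 100.701 cm.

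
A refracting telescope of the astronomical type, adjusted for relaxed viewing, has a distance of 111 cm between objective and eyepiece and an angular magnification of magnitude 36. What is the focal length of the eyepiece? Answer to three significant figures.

3.00 cm

In normal adjustment the tube length equals f_obj + f_eye and |M| = f_obj/f_eye.
So f_obj = 36 f_eye and 36 f_eye + f_eye = 111 cm, giving f_eye = 111/37 = 3.000 cm and f_obj = 108.000 cm.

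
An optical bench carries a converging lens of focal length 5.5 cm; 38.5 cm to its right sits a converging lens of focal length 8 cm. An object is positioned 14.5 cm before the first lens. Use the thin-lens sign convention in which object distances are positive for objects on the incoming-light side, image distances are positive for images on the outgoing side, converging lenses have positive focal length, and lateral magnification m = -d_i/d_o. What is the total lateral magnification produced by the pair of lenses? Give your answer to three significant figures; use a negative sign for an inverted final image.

0.226

Lens 1: 1/d_i1 = 1/f_1 - 1/d_o1 = 1/5.5 - 1/14.5 = 0.11285 cm^-1, so d_i1 = 8.861 cm.
m_1 = -(8.861)/14.5 = -0.6111.
Object distance for lens 2: d_o2 = 38.5 - 8.861 = 29.639 cm.
Lens 2: 1/d_i2 = 1/f_2 - 1/d_o2 = 1/8 - 1/(29.639) = 0.09126 cm^-1, so d_i2 = 10.958 cm.
m_2 = -(10.958)/(29.639) = -0.3697.
Total m = m_1 x m_2 = (-0.6111)(-0.3697) = 0.2259.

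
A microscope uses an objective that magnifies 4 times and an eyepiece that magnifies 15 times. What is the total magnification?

The overall magnification of a compound microscope is the product of the objective and eyepiece magnifications:
M = M_obj x M_eye = 4 x 15 = 60.

60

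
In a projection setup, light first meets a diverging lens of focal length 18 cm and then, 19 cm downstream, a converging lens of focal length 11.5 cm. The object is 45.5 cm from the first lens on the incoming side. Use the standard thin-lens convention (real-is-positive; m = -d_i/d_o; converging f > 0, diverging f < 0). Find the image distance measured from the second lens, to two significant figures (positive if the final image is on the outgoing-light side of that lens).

18 cm

Lens 1: 1/d_i1 = 1/f_1 - 1/d_o1 = 1/(-18) - 1/45.5 = -0.07753 cm^-1, so d_i1 = -12.898 cm.
With d_i1 < 0 the first image is virtual and lies on the object side; the object distance for lens 2 is d_o2 = 19 - (-12.898) = 31.898 cm.
Lens 2: 1/d_i2 = 1/f_2 - 1/d_o2 = 1/11.5 - 1/(31.898) = 0.05561 cm^-1, so d_i2 = 17.984 cm.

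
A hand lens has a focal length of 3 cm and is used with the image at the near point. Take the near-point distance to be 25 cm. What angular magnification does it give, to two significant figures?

9.3

M = 1 + D/f = 1 + 25/3 = 9.333.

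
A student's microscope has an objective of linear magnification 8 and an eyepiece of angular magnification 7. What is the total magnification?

The overall magnification of a compound microscope is the product of the objective and eyepiece magnifications:
M = M_obj x M_eye = 8 x 7 = 56.

56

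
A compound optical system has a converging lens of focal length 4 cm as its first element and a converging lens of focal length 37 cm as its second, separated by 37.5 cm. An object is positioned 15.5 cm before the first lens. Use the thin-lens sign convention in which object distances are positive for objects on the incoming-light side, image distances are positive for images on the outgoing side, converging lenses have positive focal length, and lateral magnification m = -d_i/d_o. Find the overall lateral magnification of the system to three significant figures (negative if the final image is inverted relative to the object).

-2.63

First lens: d_i1 = 1/(1/4 - 1/15.5) = 5.391 cm.
m_1 = -(5.391)/15.5 = -0.3478.
The intermediate image is 5.391 cm to the right of lens 1, so d_o2 = L - d_i1 = 37.5 - 5.391 = 32.109 cm.
Second lens: d_i2 = 1/(1/37 - 1/(32.109)) = -242.884 cm.
m_2 = -(-242.884)/(32.109) = 7.5644.
Total m = m_1 x m_2 = (-0.3478)(7.5644) = -2.6311.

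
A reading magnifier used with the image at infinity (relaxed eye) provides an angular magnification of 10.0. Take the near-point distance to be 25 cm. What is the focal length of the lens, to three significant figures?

2.50 cm

For the image at infinity, M = D/f.
f = D/M = 25/10.0 = 2.500 cm.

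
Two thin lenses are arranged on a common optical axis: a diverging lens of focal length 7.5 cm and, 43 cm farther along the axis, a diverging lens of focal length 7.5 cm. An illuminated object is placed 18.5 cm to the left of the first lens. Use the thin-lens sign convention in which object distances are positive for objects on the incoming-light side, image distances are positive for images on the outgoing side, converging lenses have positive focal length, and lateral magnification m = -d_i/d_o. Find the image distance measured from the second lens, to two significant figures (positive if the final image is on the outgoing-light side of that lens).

-6.5 cm

Lens 1: 1/d_i1 = 1/f_1 - 1/d_o1 = 1/(-7.5) - 1/18.5 = -0.18739 cm^-1, so d_i1 = -5.337 cm.
The intermediate image is virtual, 5.337 cm to the left of lens 1, so d_o2 = L - d_i1 = 43 - (-5.337) = 48.337 cm.
Lens 2: 1/d_i2 = 1/f_2 - 1/d_o2 = 1/(-7.5) - 1/(48.337) = -0.15402 cm^-1, so d_i2 = -6.493 cm.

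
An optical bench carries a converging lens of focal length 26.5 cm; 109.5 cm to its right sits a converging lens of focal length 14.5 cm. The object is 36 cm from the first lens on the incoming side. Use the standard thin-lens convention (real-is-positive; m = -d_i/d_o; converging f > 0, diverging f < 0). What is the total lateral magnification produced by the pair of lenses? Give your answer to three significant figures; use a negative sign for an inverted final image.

First lens: d_i1 = 1/(1/26.5 - 1/36) = 100.421 cm.
m_1 = -(100.421)/36 = -2.7895.
The intermediate image is 100.421 cm to the right of lens 1, so d_o2 = L - d_i1 = 109.5 - 100.421 = 9.079 cm.
Second lens: d_i2 = 1/(1/14.5 - 1/(9.079)) = -24.284 cm.
m_2 = -(-24.284)/(9.079) = 2.6748.
The system's lateral magnification is m_1 m_2 = (-2.7895)(2.6748) = -7.4612.

-7.46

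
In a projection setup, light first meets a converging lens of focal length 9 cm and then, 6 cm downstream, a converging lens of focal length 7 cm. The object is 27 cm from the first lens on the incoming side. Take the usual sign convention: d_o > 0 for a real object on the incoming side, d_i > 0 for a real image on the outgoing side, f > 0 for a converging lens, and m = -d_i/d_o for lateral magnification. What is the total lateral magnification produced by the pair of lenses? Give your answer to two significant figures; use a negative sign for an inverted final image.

Applying the thin-lens equation to the first lens, 1/9 = 1/27 + 1/d_i1, which gives d_i1 = 13.500 cm.
Its lateral magnification is m_1 = -d_i1/d_o1 = -(13.500)/27 = -0.5000.
Since 13.500 cm > 6 cm, the first image lies past the second lens and serves as a virtual object: d_o2 = L - d_i1 = -7.500 cm.
Applying the thin-lens equation again with f_2 = 7 cm and d_o2 = -7.500 cm gives d_i2 = 3.621 cm.
m_2 = -(3.621)/(-7.500) = 0.4828.
Overall magnification: m = m_1 m_2 = -0.2414.

-0.24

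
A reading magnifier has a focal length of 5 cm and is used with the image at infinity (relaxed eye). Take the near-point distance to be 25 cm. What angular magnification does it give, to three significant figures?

5.00

M = D/f = 25/5 = 5.000.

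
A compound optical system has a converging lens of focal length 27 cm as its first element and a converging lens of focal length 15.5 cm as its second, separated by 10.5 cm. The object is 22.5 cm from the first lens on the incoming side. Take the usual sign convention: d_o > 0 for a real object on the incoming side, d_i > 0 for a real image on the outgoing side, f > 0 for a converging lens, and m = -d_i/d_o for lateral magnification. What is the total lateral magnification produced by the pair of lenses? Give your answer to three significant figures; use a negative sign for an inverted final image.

First lens: d_i1 = 1/(1/27 - 1/22.5) = -135.000 cm.
m_1 = -(-135.000)/22.5 = 6.0000.
The intermediate image is virtual, 135.000 cm to the left of lens 1, so d_o2 = L - d_i1 = 10.5 - (-135.000) = 145.500 cm.
Second lens: d_i2 = 1/(1/15.5 - 1/(145.500)) = 17.348 cm.
m_2 = -(17.348)/(145.500) = -0.1192.
The system's lateral magnification is m_1 m_2 = (6.0000)(-0.1192) = -0.7154.

-0.715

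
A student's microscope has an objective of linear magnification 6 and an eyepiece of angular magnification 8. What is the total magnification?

48

The overall magnification of a compound microscope is the product of the objective and eyepiece magnifications:
M = M_obj x M_eye = 6 x 8 = 48.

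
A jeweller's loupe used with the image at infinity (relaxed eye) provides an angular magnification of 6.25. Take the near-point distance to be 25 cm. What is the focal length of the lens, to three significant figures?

For the image at infinity, M = D/f.
f = D/M = 25/6.25 = 4.000 cm.

4.00 cm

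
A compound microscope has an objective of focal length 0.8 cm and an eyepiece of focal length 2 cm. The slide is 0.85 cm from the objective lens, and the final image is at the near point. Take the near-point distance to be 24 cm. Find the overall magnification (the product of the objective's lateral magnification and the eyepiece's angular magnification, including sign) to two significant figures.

-210

Objective: 1/d_i = 1/f_obj - 1/d_o = 1/0.8 - 1/0.85 = 0.07353 cm^-1, so d_i = 13.600 cm.
m_obj = -d_i/d_o = -13.600/0.85 = -16.000.
Eyepiece angular magnification (image at near point): M_eye = 1 + D/f_e = 1 + 24/2 = 13.000.
Overall M = m_obj x M_eye = (-16.000)(13.000) = -208.00.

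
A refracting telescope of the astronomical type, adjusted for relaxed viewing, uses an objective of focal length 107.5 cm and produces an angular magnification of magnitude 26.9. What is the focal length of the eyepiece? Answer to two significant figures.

4.0 cm

|M| = f_obj/f_eye, so f_eye = f_obj/|M| = 107.5/26.9 = 3.996 cm.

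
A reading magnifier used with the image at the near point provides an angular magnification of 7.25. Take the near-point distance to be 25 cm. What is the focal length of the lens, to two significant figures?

4.0 cm

For the image at the near point, M = 1 + D/f.
f = D/(M - 1) = 25/(7.25 - 1) = 4.000 cm.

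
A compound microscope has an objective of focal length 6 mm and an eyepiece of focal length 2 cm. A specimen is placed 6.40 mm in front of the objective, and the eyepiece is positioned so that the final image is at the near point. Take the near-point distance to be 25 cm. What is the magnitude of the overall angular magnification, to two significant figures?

200

Convert to cm: f_obj = 6 mm = 0.6 cm; d_o = 6.40 mm = 0.64 cm.
Objective: 1/d_i = 1/f_obj - 1/d_o = 1/0.6 - 1/0.64 = 0.10417 cm^-1, so d_i = 9.600 cm.
m_obj = -d_i/d_o = -9.600/0.64 = -15.000.
Eyepiece angular magnification (image at near point): M_eye = 1 + D/f_e = 1 + 25/2 = 13.500.
Overall M = m_obj x M_eye = (-15.000)(13.500) = -202.50.
|M| = 202.50.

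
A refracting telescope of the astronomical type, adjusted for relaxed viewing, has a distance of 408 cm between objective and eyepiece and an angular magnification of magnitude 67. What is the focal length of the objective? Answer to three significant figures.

In normal adjustment the tube length equals f_obj + f_eye and |M| = f_obj/f_eye.
So f_obj = 67 f_eye and 67 f_eye + f_eye = 408 cm, giving f_eye = 408/68 = 6.000 cm and f_obj = 402.000 cm.

402 cm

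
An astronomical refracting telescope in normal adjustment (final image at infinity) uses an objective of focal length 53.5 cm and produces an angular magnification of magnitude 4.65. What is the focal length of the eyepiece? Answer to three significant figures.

|M| = f_obj/f_eye, so f_eye = f_obj/|M| = 53.5/4.65 = 11.505 cm.

11.5 cm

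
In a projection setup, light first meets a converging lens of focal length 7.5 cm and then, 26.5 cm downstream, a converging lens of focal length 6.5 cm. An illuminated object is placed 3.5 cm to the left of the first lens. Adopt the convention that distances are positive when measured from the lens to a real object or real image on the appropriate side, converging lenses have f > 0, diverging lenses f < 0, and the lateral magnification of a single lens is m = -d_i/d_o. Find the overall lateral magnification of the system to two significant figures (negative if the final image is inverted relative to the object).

-0.46

Lens 1: 1/d_i1 = 1/f_1 - 1/d_o1 = 1/7.5 - 1/3.5 = -0.15238 cm^-1, so d_i1 = -6.563 cm.
m_1 = -(-6.563)/3.5 = 1.8750.
The intermediate image is virtual, 6.563 cm to the left of lens 1, so d_o2 = L - d_i1 = 26.5 - (-6.563) = 33.062 cm.
Lens 2: 1/d_i2 = 1/f_2 - 1/d_o2 = 1/6.5 - 1/(33.062) = 0.12360 cm^-1, so d_i2 = 8.091 cm.
m_2 = -(8.091)/(33.062) = -0.2447.
Total m = m_1 x m_2 = (1.8750)(-0.2447) = -0.4588.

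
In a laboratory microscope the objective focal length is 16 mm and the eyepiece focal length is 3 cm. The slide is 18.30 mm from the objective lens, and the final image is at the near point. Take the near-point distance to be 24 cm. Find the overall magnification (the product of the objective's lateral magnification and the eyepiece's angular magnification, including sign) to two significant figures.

Convert to cm: f_obj = 16 mm = 1.6 cm; d_o = 18.30 mm = 1.83 cm.
Objective: 1/d_i = 1/f_obj - 1/d_o = 1/1.6 - 1/1.83 = 0.07855 cm^-1, so d_i = 12.730 cm.
m_obj = -d_i/d_o = -12.730/1.83 = -6.957.
Eyepiece angular magnification (image at near point): M_eye = 1 + D/f_e = 1 + 24/3 = 9.000.
Overall M = m_obj x M_eye = (-6.957)(9.000) = -62.61.

-63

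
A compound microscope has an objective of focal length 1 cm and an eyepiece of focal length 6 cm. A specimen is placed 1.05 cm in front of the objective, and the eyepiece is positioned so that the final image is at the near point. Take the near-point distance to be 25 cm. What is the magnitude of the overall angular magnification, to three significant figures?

103

Objective: 1/d_i = 1/f_obj - 1/d_o = 1/1 - 1/1.05 = 0.04762 cm^-1, so d_i = 21.000 cm.
m_obj = -d_i/d_o = -21.000/1.05 = -20.000.
Eyepiece angular magnification (image at near point): M_eye = 1 + D/f_e = 1 + 25/6 = 5.167.
Overall M = m_obj x M_eye = (-20.000)(5.167) = -103.33.
|M| = 103.33.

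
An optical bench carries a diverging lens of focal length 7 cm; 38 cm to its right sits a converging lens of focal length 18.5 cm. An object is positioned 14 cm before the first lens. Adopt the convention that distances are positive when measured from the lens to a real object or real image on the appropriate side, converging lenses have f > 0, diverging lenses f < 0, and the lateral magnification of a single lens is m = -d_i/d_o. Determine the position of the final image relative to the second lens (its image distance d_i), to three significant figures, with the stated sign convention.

32.7 cm

First lens: d_i1 = 1/(1/(-7) - 1/14) = -4.667 cm.
With d_i1 < 0 the first image is virtual and lies on the object side; the object distance for lens 2 is d_o2 = 38 - (-4.667) = 42.667 cm.
Second lens: d_i2 = 1/(1/18.5 - 1/(42.667)) = 32.662 cm.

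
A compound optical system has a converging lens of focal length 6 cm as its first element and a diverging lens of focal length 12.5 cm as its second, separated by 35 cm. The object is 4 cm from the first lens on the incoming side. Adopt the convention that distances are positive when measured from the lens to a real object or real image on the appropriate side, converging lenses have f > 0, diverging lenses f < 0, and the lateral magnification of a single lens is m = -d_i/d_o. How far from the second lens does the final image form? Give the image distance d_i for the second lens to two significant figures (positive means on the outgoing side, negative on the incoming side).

Applying the thin-lens equation to the first lens, 1/6 = 1/4 + 1/d_i1, which gives d_i1 = -12.000 cm.
The intermediate image is virtual, 12.000 cm to the left of lens 1, so d_o2 = L - d_i1 = 35 - (-12.000) = 47.000 cm.
Applying the thin-lens equation again with f_2 = -12.5 cm and d_o2 = 47.000 cm gives d_i2 = -9.874 cm.

-9.9 cm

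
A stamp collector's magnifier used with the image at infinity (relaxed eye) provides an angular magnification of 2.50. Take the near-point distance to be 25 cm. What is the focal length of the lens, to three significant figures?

10.0 cm

For the image at infinity, M = D/f.
f = D/M = 25/2.5 = 10.000 cm.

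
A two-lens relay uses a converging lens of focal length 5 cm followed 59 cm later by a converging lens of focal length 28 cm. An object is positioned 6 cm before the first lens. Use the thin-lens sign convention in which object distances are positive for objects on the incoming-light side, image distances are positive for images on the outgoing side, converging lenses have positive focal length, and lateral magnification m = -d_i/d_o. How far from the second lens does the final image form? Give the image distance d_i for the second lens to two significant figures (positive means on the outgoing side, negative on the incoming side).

Applying the thin-lens equation to the first lens, 1/5 = 1/6 + 1/d_i1, which gives d_i1 = 30.000 cm.
Object distance for lens 2: d_o2 = 59 - 30.000 = 29.000 cm.
Applying the thin-lens equation again with f_2 = 28 cm and d_o2 = 29.000 cm gives d_i2 = 812.000 cm.

810 cm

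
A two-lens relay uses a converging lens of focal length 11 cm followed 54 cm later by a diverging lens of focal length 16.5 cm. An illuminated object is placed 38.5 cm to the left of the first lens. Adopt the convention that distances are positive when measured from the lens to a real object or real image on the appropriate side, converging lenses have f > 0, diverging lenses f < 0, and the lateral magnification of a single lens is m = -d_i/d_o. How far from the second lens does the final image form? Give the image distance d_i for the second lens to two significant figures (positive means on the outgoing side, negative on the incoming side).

-12 cm

First lens: d_i1 = 1/(1/11 - 1/38.5) = 15.400 cm.
The intermediate image is 15.400 cm to the right of lens 1, so d_o2 = L - d_i1 = 54 - 15.400 = 38.600 cm.
Second lens: d_i2 = 1/(1/(-16.5) - 1/(38.600)) = -11.559 cm.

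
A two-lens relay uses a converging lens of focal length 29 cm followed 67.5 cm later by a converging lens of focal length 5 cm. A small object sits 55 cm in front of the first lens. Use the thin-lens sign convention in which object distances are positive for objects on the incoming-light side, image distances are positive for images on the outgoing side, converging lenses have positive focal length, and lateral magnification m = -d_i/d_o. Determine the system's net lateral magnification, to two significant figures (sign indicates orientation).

First lens: d_i1 = 1/(1/29 - 1/55) = 61.346 cm.
m_1 = -(61.346)/55 = -1.1154.
Object distance for lens 2: d_o2 = 67.5 - 61.346 = 6.154 cm.
Second lens: d_i2 = 1/(1/5 - 1/(6.154)) = 26.667 cm.
m_2 = -(26.667)/(6.154) = -4.3333.
Total m = m_1 x m_2 = (-1.1154)(-4.3333) = 4.8333.

4.8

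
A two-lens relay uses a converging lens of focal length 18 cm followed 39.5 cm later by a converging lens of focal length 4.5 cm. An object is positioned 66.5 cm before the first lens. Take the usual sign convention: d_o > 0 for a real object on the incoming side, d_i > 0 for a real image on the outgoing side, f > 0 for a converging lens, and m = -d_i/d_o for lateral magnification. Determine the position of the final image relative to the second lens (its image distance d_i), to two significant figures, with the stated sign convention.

Lens 1: 1/d_i1 = 1/f_1 - 1/d_o1 = 1/18 - 1/66.5 = 0.04052 cm^-1, so d_i1 = 24.680 cm.
Object distance for lens 2: d_o2 = 39.5 - 24.680 = 14.820 cm.
Lens 2: 1/d_i2 = 1/f_2 - 1/d_o2 = 1/4.5 - 1/(14.820) = 0.15474 cm^-1, so d_i2 = 6.462 cm.

6.5 cm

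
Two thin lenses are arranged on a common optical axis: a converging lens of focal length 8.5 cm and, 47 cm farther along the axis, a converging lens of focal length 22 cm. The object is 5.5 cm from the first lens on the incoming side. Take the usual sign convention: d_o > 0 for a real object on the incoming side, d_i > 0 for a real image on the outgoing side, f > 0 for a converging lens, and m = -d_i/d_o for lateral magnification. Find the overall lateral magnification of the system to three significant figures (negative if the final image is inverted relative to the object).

Applying the thin-lens equation to the first lens, 1/8.5 = 1/5.5 + 1/d_i1, which gives d_i1 = -15.583 cm.
Its lateral magnification is m_1 = -d_i1/d_o1 = -(-15.583)/5.5 = 2.8333.
The intermediate image is virtual, 15.583 cm to the left of lens 1, so d_o2 = L - d_i1 = 47 - (-15.583) = 62.583 cm.
Applying the thin-lens equation again with f_2 = 22 cm and d_o2 = 62.583 cm gives d_i2 = 33.926 cm.
m_2 = -(33.926)/(62.583) = -0.5421.
Total m = m_1 x m_2 = (2.8333)(-0.5421) = -1.5359.

-1.54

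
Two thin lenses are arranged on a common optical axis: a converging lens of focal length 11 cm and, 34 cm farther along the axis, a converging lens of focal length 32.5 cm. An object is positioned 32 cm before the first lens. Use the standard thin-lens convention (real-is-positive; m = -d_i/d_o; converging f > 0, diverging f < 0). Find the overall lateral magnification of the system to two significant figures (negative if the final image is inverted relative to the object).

Applying the thin-lens equation to the first lens, 1/11 = 1/32 + 1/d_i1, which gives d_i1 = 16.762 cm.
Its lateral magnification is m_1 = -d_i1/d_o1 = -(16.762)/32 = -0.5238.
Object distance for lens 2: d_o2 = 34 - 16.762 = 17.238 cm.
Applying the thin-lens equation again with f_2 = 32.5 cm and d_o2 = 17.238 cm gives d_i2 = -36.708 cm.
m_2 = -(-36.708)/(17.238) = 2.1295.
Overall magnification: m = m_1 m_2 = -1.1154.

-1.1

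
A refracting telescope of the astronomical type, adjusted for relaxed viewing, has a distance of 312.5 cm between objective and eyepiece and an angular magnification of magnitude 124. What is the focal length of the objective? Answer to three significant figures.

310 cm

In normal adjustment the tube length equals f_obj + f_eye and |M| = f_obj/f_eye.
So f_obj = 124 f_eye and 124 f_eye + f_eye = 312.5 cm, giving f_eye = 312.5/125 = 2.500 cm and f_obj = 310.000 cm.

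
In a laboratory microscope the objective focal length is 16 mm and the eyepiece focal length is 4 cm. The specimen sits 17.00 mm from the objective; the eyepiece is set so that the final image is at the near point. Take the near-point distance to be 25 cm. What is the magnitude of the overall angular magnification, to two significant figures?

Convert to cm: f_obj = 16 mm = 1.6 cm; d_o = 17.00 mm = 1.70 cm.
Objective: 1/d_i = 1/f_obj - 1/d_o = 1/1.6 - 1/1.70 = 0.03676 cm^-1, so d_i = 27.200 cm.
m_obj = -d_i/d_o = -27.200/1.70 = -16.000.
Eyepiece angular magnification (image at near point): M_eye = 1 + D/f_e = 1 + 25/4 = 7.250.
Overall M = m_obj x M_eye = (-16.000)(7.250) = -116.00.
|M| = 116.00.

120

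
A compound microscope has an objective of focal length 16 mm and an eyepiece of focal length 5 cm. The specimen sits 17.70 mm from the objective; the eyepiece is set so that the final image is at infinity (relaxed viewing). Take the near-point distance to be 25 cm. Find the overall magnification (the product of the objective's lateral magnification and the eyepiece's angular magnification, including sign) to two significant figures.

-47

Convert to cm: f_obj = 16 mm = 1.6 cm; d_o = 17.70 mm = 1.77 cm.
Objective: 1/d_i = 1/f_obj - 1/d_o = 1/1.6 - 1/1.77 = 0.06003 cm^-1, so d_i = 16.659 cm.
m_obj = -d_i/d_o = -16.659/1.77 = -9.412.
Eyepiece angular magnification (image at infinity): M_eye = D/f_e = 25/5 = 5.000.
Overall M = m_obj x M_eye = (-9.412)(5.000) = -47.06.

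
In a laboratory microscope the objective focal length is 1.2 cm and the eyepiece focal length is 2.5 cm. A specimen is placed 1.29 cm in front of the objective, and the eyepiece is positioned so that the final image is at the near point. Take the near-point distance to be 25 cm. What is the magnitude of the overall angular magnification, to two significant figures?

Objective: 1/d_i = 1/f_obj - 1/d_o = 1/1.2 - 1/1.29 = 0.05814 cm^-1, so d_i = 17.200 cm.
m_obj = -d_i/d_o = -17.200/1.29 = -13.333.
Eyepiece angular magnification (image at near point): M_eye = 1 + D/f_e = 1 + 25/2.5 = 11.000.
Overall M = m_obj x M_eye = (-13.333)(11.000) = -146.67.
|M| = 146.67.

150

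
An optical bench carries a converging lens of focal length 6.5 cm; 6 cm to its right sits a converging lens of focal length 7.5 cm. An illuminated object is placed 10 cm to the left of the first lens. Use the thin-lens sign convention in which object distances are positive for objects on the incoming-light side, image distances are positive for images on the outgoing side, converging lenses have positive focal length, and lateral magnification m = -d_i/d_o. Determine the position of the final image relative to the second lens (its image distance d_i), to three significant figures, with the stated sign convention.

4.70 cm

Applying the thin-lens equation to the first lens, 1/6.5 = 1/10 + 1/d_i1, which gives d_i1 = 18.571 cm.
Since 18.571 cm > 6 cm, the first image lies past the second lens and serves as a virtual object: d_o2 = L - d_i1 = -12.571 cm.
Applying the thin-lens equation again with f_2 = 7.5 cm and d_o2 = -12.571 cm gives d_i2 = 4.698 cm.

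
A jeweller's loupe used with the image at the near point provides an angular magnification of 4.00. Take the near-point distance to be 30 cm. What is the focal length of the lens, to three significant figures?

For the image at the near point, M = 1 + D/f.
f = D/(M - 1) = 30/(4.0 - 1) = 10.000 cm.

10.0 cm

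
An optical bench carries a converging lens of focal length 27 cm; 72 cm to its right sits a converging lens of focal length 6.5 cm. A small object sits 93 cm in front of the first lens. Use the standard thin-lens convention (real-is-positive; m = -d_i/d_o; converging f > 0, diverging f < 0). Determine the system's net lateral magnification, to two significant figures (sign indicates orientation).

0.097

First lens: d_i1 = 1/(1/27 - 1/93) = 38.045 cm.
m_1 = -(38.045)/93 = -0.4091.
The intermediate image is 38.045 cm to the right of lens 1, so d_o2 = L - d_i1 = 72 - 38.045 = 33.955 cm.
Second lens: d_i2 = 1/(1/6.5 - 1/(33.955)) = 8.039 cm.
m_2 = -(8.039)/(33.955) = -0.2368.
Overall magnification: m = m_1 m_2 = 0.0969.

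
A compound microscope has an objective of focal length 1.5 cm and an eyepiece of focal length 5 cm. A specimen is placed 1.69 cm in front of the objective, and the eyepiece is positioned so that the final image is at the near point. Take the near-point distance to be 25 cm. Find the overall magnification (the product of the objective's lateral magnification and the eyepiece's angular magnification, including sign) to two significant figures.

Objective: 1/d_i = 1/f_obj - 1/d_o = 1/1.5 - 1/1.69 = 0.07495 cm^-1, so d_i = 13.342 cm.
m_obj = -d_i/d_o = -13.342/1.69 = -7.895.
Eyepiece angular magnification (image at near point): M_eye = 1 + D/f_e = 1 + 25/5 = 6.000.
Overall M = m_obj x M_eye = (-7.895)(6.000) = -47.37.

-47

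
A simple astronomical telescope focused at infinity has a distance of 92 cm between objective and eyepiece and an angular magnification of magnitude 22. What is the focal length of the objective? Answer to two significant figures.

In normal adjustment the tube length equals f_obj + f_eye and |M| = f_obj/f_eye.
So f_obj = 22 f_eye and 22 f_eye + f_eye = 92 cm, giving f_eye = 92/23 = 4.000 cm and f_obj = 88.000 cm.

88 cm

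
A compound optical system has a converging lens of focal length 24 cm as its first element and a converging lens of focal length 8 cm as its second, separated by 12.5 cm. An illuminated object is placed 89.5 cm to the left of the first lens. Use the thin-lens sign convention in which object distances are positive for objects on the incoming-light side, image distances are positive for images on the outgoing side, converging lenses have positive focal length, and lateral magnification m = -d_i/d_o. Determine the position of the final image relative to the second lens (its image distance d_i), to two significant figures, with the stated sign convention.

5.7 cm

First lens: d_i1 = 1/(1/24 - 1/89.5) = 32.794 cm.
This image would form 32.794 cm past lens 1, i.e. 20.294 cm beyond lens 2, so it is a virtual object for lens 2: d_o2 = 12.5 - 32.794 = -20.294 cm.
Second lens: d_i2 = 1/(1/8 - 1/(-20.294)) = 5.738 cm.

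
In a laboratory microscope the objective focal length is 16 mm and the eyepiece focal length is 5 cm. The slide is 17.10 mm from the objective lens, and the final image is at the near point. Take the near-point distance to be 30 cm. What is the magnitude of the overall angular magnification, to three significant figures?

Convert to cm: f_obj = 16 mm = 1.6 cm; d_o = 17.10 mm = 1.71 cm.
Objective: 1/d_i = 1/f_obj - 1/d_o = 1/1.6 - 1/1.71 = 0.04020 cm^-1, so d_i = 24.873 cm.
m_obj = -d_i/d_o = -24.873/1.71 = -14.545.
Eyepiece angular magnification (image at near point): M_eye = 1 + D/f_e = 1 + 30/5 = 7.000.
Overall M = m_obj x M_eye = (-14.545)(7.000) = -101.82.
|M| = 101.82.

102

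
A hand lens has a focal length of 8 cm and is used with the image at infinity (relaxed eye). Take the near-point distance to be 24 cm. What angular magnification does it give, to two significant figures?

M = D/f = 24/8 = 3.000.

3.0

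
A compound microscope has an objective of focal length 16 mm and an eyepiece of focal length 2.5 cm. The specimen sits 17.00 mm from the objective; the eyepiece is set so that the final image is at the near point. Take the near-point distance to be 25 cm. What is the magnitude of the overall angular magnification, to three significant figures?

176

Convert to cm: f_obj = 16 mm = 1.6 cm; d_o = 17.00 mm = 1.70 cm.
Objective: 1/d_i = 1/f_obj - 1/d_o = 1/1.6 - 1/1.70 = 0.03676 cm^-1, so d_i = 27.200 cm.
m_obj = -d_i/d_o = -27.200/1.70 = -16.000.
Eyepiece angular magnification (image at near point): M_eye = 1 + D/f_e = 1 + 25/2.5 = 11.000.
Overall M = m_obj x M_eye = (-16.000)(11.000) = -176.00.
|M| = 176.00.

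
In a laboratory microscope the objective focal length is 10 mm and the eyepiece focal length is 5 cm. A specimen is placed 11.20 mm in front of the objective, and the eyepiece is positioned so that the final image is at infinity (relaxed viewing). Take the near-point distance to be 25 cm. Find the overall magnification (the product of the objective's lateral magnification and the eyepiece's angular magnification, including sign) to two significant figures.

-42

Convert to cm: f_obj = 10 mm = 1 cm; d_o = 11.20 mm = 1.12 cm.
Objective: 1/d_i = 1/f_obj - 1/d_o = 1/1 - 1/1.12 = 0.10714 cm^-1, so d_i = 9.333 cm.
m_obj = -d_i/d_o = -9.333/1.12 = -8.333.
Eyepiece angular magnification (image at infinity): M_eye = D/f_e = 25/5 = 5.000.
Overall M = m_obj x M_eye = (-8.333)(5.000) = -41.67.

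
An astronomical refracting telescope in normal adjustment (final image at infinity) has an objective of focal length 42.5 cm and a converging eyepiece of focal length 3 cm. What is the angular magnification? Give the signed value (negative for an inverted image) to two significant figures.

M = -f_obj/f_eye = -42.5/(3) = -14.167.

-14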